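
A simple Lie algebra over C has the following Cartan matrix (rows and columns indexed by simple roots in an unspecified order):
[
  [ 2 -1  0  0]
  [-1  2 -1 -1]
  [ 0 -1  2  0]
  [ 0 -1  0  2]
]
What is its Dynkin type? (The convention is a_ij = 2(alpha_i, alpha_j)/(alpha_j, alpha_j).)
D4

The matrix has rank 4 with 2's on the diagonal. Reading the off-diagonal entries as Dynkin edges (a single edge where a_ij = a_ji = -1; a double or triple edge where a_ij * a_ji = 2 or 3), the diagram is a chain of 2 nodes with a fork of two nodes at one end (D_4). One simple-root ordering that puts it in standard form is (alpha_3, alpha_2, alpha_4, alpha_1). So the algebra is type D_4, i.e. so(8).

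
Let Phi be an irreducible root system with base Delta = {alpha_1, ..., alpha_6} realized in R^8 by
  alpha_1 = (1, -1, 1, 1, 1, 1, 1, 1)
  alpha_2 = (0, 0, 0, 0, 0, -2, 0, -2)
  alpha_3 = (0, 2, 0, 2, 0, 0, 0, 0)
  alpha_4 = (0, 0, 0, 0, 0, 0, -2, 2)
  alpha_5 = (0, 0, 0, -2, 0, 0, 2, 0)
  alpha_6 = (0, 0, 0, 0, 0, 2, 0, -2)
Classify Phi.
Compute the Cartan integers a_ij = 2(alpha_i, alpha_j)/(alpha_j, alpha_j); the resulting 6x6 Cartan matrix is
[[2, -1, 0, 0, 0, 0], [-1, 2, 0, -1, 0, 0], [0, 0, 2, 0, -1, 0], [0, -1, 0, 2, -1, -1], [0, 0, -1, -1, 2, 0], [0, 0, 0, -1, 0, 2]].
All simple roots have the same length, so the diagram is simply laced. The associated Dynkin diagram is a chain of 5 nodes with one extra node attached to the third node from one end (E_6), so the type is E_6.

E_6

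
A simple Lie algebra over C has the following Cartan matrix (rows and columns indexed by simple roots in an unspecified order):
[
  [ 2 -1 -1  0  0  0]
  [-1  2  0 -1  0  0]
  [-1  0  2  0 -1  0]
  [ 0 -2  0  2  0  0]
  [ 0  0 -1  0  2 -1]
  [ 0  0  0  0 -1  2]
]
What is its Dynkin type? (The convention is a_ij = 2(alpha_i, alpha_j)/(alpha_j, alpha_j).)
The matrix has rank 6 with 2's on the diagonal. Reading the off-diagonal entries as Dynkin edges (a single edge where a_ij = a_ji = -1; a double or triple edge where a_ij * a_ji = 2 or 3), the diagram is a chain of 6 nodes with a double edge at one end; the terminal node there is the unique long simple root (C_6). One simple-root ordering that puts it in standard form is (alpha_6, alpha_5, alpha_3, alpha_1, alpha_2, alpha_4). So the algebra is type C_6, i.e. sp(12).

C_6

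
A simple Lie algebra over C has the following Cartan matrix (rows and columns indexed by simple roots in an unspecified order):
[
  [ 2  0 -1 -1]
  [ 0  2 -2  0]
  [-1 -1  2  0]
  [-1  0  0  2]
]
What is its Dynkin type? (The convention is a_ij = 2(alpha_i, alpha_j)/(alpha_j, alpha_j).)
The matrix has rank 4 with 2's on the diagonal. Reading the off-diagonal entries as Dynkin edges (a single edge where a_ij = a_ji = -1; a double or triple edge where a_ij * a_ji = 2 or 3), the diagram is a chain of 4 nodes with a double edge at one end; the terminal node there is the unique long simple root (C_4). One simple-root ordering that puts it in standard form is (alpha_4, alpha_1, alpha_3, alpha_2). So the algebra is type C_4, i.e. sp(8).

type C_4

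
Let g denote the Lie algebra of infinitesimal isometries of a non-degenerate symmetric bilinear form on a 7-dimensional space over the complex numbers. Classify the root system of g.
B_3

This is so(7) with 7 odd, which has dimension 7(7-1)/2 = 21 and rank (7-1)/2 = 3. In the classification of classical Lie algebras, the orthogonal algebra so(2n+1) in an odd number of variables has type B_n; here n = 3, so the Dynkin diagram is a chain of 3 nodes with a double edge at one end; the terminal node there is the unique short simple root (B_3). Hence the type is B_3.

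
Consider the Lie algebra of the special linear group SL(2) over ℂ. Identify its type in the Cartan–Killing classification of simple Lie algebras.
A_1 (sl(2))

This is sl(2), which has dimension 2^2 - 1 = 3 and rank 2 - 1 = 1 (a Cartan subalgebra is the diagonal traceless matrices). In the classification of classical Lie algebras, the special linear algebra sl(n+1) has type A_n; here n = 1, so the Dynkin diagram is a chain of 1 nodes with single edges (A_1). Hence the type is A_1.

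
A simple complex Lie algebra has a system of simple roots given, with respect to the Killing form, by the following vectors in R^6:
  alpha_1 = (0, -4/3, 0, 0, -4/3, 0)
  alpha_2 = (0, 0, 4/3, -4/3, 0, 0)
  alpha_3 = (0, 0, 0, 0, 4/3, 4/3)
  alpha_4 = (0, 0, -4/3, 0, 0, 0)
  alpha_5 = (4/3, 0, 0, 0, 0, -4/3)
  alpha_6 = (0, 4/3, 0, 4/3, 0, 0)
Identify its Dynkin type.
B_6 (so(13))

Compute the Cartan integers a_ij = 2(alpha_i, alpha_j)/(alpha_j, alpha_j); the resulting 6x6 Cartan matrix is
[[2, 0, -1, 0, 0, -1], [0, 2, 0, -2, 0, -1], [-1, 0, 2, 0, -1, 0], [0, -1, 0, 2, 0, 0], [0, 0, -1, 0, 2, 0], [-1, -1, 0, 0, 0, 2]].
The roots have two lengths (squared-length ratio 2:1); the short ones are alpha_{4}. The associated Dynkin diagram is a chain of 6 nodes with a double edge at one end; the terminal node there is the unique short simple root (B_6), so the type is B_6 (the algebra so(13)).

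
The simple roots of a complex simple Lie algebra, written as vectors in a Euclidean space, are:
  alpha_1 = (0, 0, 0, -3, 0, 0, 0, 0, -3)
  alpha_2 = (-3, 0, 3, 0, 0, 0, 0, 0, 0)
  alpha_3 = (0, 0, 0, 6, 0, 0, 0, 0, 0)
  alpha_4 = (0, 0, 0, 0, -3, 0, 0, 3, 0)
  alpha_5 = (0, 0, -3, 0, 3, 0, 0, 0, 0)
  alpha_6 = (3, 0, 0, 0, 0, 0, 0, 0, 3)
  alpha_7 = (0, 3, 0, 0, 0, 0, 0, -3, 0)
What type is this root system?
type C_7

Compute the Cartan integers a_ij = 2(alpha_i, alpha_j)/(alpha_j, alpha_j); the resulting 7x7 Cartan matrix is
[[2, 0, -1, 0, 0, -1, 0], [0, 2, 0, 0, -1, -1, 0], [-2, 0, 2, 0, 0, 0, 0], [0, 0, 0, 2, -1, 0, -1], [0, -1, 0, -1, 2, 0, 0], [-1, -1, 0, 0, 0, 2, 0], [0, 0, 0, -1, 0, 0, 2]].
The roots have two lengths (squared-length ratio 2:1); the short ones are alpha_{1,2,4,5,6,7}. The associated Dynkin diagram is a chain of 7 nodes with a double edge at one end; the terminal node there is the unique long simple root (C_7), so the type is C_7 (the algebra sp(14)).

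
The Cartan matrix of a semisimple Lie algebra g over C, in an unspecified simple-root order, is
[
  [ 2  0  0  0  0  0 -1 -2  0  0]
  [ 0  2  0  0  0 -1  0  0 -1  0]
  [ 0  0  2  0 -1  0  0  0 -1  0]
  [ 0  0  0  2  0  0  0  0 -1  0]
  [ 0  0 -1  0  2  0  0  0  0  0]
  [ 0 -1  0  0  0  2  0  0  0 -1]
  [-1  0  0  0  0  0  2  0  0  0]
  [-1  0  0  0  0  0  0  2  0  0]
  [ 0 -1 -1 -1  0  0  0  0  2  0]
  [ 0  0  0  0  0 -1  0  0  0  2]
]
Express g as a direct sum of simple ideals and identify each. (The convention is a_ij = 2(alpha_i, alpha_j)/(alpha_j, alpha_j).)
The diagram associated to this matrix has two connected components: the simple roots {alpha_1, alpha_7, alpha_8} form a chain of 3 nodes with a double edge at one end; the terminal node there is the unique short simple root (B_3), and {alpha_2, alpha_3, alpha_4, alpha_5, alpha_6, alpha_9, alpha_10} form a chain of 6 nodes with one extra node attached to the third node from one end (E_7). A semisimple Lie algebra decomposes uniquely as the direct sum of simple ideals, one per connected component of its Dynkin diagram, so g ≅ B_3 ⊕ E_7 (dimension 21 + 133 = 154).

B_3 ⊕ E_7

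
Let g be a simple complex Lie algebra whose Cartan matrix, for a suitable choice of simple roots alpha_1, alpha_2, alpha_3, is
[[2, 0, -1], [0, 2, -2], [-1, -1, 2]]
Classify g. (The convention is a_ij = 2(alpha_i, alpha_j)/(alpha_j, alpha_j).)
C3

The matrix has rank 3 with 2's on the diagonal. Reading the off-diagonal entries as Dynkin edges (a single edge where a_ij = a_ji = -1; a double or triple edge where a_ij * a_ji = 2 or 3), the diagram is a chain of 3 nodes with a double edge at one end; the terminal node there is the unique long simple root (C_3). One simple-root ordering that puts it in standard form is (alpha_1, alpha_3, alpha_2). So the algebra is type C_3, i.e. sp(6).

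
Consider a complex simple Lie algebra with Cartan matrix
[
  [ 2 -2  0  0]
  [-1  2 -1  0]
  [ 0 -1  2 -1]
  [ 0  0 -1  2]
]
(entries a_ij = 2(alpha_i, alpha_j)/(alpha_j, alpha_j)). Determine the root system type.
C_4

The matrix has rank 4 with 2's on the diagonal. Reading the off-diagonal entries as Dynkin edges (a single edge where a_ij = a_ji = -1; a double or triple edge where a_ij * a_ji = 2 or 3), the diagram is a chain of 4 nodes with a double edge at one end; the terminal node there is the unique long simple root (C_4). One simple-root ordering that puts it in standard form is (alpha_4, alpha_3, alpha_2, alpha_1). So the algebra is type C_4, i.e. sp(8).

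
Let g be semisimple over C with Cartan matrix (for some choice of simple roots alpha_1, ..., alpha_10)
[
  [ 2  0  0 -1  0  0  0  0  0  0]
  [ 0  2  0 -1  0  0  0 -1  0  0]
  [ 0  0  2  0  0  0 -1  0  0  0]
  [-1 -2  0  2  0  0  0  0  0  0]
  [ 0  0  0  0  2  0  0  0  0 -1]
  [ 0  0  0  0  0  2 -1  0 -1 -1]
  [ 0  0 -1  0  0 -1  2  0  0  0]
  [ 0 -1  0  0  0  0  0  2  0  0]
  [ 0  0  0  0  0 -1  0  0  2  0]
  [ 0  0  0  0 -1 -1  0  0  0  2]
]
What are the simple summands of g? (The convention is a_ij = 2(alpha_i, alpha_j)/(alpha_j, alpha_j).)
type E_6 ⊕ type F_4

The diagram associated to this matrix has two connected components: the simple roots {alpha_3, alpha_5, alpha_6, alpha_7, alpha_9, alpha_10} form a chain of 5 nodes with one extra node attached to the third node from one end (E_6), and {alpha_1, alpha_2, alpha_4, alpha_8} form a chain of 4 nodes with a double edge between the middle two (F_4). A semisimple Lie algebra decomposes uniquely as the direct sum of simple ideals, one per connected component of its Dynkin diagram, so g ≅ E_6 ⊕ F_4 (dimension 78 + 52 = 130).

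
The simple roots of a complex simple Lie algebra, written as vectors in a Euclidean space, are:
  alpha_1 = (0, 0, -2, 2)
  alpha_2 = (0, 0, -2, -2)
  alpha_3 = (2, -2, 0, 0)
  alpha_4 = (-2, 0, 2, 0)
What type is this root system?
D_4 (so(8))

Compute the Cartan integers a_ij = 2(alpha_i, alpha_j)/(alpha_j, alpha_j); the resulting 4x4 Cartan matrix is
[[2, 0, 0, -1], [0, 2, 0, -1], [0, 0, 2, -1], [-1, -1, -1, 2]].
All simple roots have the same length, so the diagram is simply laced. The associated Dynkin diagram is a chain of 2 nodes with a fork of two nodes at one end (D_4), so the type is D_4 (the algebra so(8)).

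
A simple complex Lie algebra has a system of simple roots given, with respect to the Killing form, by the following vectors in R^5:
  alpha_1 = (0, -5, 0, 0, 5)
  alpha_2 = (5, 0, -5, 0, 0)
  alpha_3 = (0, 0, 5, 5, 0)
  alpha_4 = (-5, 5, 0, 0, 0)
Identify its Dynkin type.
Compute the Cartan integers a_ij = 2(alpha_i, alpha_j)/(alpha_j, alpha_j); the resulting 4x4 Cartan matrix is
[[2, 0, 0, -1], [0, 2, -1, -1], [0, -1, 2, 0], [-1, -1, 0, 2]].
All simple roots have the same length, so the diagram is simply laced. The associated Dynkin diagram is a chain of 4 nodes with single edges (A_4), so the type is A_4 (the algebra sl(5)).

A_4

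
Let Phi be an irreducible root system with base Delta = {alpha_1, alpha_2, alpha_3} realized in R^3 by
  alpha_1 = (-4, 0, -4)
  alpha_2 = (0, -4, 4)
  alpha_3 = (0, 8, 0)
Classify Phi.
C_3 (sp(6))

Compute the Cartan integers a_ij = 2(alpha_i, alpha_j)/(alpha_j, alpha_j); the resulting 3x3 Cartan matrix is
[[2, -1, 0], [-1, 2, -1], [0, -2, 2]].
The roots have two lengths (squared-length ratio 2:1); the short ones are alpha_{1,2}. The associated Dynkin diagram is a chain of 3 nodes with a double edge at one end; the terminal node there is the unique long simple root (C_3), so the type is C_3 (the algebra sp(6)).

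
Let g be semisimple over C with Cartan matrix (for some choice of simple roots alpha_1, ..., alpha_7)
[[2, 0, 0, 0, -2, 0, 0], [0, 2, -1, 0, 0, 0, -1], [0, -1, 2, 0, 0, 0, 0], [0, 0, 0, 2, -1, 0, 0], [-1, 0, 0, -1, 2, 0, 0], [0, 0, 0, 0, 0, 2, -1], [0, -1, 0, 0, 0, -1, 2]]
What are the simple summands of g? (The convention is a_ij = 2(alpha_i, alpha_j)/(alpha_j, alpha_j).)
The diagram associated to this matrix has two connected components: the simple roots {alpha_2, alpha_3, alpha_6, alpha_7} form a chain of 4 nodes with single edges (A_4), and {alpha_1, alpha_4, alpha_5} form a chain of 3 nodes with a double edge at one end; the terminal node there is the unique long simple root (C_3). A semisimple Lie algebra decomposes uniquely as the direct sum of simple ideals, one per connected component of its Dynkin diagram, so g ≅ A_4 ⊕ C_3 (dimension 24 + 21 = 45).

A4 ⊕ C3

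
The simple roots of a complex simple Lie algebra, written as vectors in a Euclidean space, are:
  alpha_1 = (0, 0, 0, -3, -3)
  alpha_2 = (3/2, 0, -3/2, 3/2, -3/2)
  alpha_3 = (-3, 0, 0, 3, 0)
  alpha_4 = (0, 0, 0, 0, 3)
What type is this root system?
type F_4

Compute the Cartan integers a_ij = 2(alpha_i, alpha_j)/(alpha_j, alpha_j); the resulting 4x4 Cartan matrix is
[[2, 0, -1, -2], [0, 2, 0, -1], [-1, 0, 2, 0], [-1, -1, 0, 2]].
The roots have two lengths (squared-length ratio 2:1); the short ones are alpha_{2,4}. The associated Dynkin diagram is a chain of 4 nodes with a double edge between the middle two (F_4), so the type is F_4.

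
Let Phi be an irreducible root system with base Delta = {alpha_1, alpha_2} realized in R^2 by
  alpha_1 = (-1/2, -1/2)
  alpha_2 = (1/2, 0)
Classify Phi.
B_2

Compute the Cartan integers a_ij = 2(alpha_i, alpha_j)/(alpha_j, alpha_j); the resulting 2x2 Cartan matrix is
[[2, -2], [-1, 2]].
The roots have two lengths (squared-length ratio 2:1); the short ones are alpha_{2}. The associated Dynkin diagram is a chain of 2 nodes with a double edge at one end; the terminal node there is the unique short simple root (B_2), so the type is B_2 (the algebra so(5)).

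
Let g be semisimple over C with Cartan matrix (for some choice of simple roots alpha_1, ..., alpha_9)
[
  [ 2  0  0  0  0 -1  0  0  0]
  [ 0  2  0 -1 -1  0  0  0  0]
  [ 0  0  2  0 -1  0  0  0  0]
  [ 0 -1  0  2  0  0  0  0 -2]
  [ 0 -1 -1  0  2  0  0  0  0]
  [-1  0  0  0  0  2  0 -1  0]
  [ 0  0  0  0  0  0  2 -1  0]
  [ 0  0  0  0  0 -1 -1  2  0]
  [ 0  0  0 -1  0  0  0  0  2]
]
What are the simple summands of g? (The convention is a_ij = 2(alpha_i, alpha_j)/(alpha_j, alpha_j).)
type A_4 + type B_5

The diagram associated to this matrix has two connected components: the simple roots {alpha_1, alpha_6, alpha_7, alpha_8} form a chain of 4 nodes with single edges (A_4), and {alpha_2, alpha_3, alpha_4, alpha_5, alpha_9} form a chain of 5 nodes with a double edge at one end; the terminal node there is the unique short simple root (B_5). A semisimple Lie algebra decomposes uniquely as the direct sum of simple ideals, one per connected component of its Dynkin diagram, so g ≅ A_4 ⊕ B_5 (dimension 24 + 55 = 79).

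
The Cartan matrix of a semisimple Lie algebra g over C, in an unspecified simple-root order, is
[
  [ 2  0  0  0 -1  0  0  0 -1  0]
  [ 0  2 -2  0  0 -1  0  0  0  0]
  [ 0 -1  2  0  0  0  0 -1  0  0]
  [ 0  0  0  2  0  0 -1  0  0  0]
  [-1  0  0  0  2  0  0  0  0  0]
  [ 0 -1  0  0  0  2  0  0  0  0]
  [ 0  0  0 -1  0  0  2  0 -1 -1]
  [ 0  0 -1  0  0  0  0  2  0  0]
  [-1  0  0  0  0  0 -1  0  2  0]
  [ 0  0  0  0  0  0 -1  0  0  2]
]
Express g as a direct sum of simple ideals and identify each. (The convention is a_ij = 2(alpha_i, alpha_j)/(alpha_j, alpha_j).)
type D_6 ⊕ type F_4

The diagram associated to this matrix has two connected components: the simple roots {alpha_1, alpha_4, alpha_5, alpha_7, alpha_9, alpha_10} form a chain of 4 nodes with a fork of two nodes at one end (D_6), and {alpha_2, alpha_3, alpha_6, alpha_8} form a chain of 4 nodes with a double edge between the middle two (F_4). A semisimple Lie algebra decomposes uniquely as the direct sum of simple ideals, one per connected component of its Dynkin diagram, so g ≅ D_6 ⊕ F_4 (dimension 66 + 52 = 118).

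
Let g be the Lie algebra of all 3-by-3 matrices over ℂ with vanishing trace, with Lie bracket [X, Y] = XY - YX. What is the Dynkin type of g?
A_2 (sl(3))

This is sl(3), which has dimension 3^2 - 1 = 8 and rank 3 - 1 = 2 (a Cartan subalgebra is the diagonal traceless matrices). In the classification of classical Lie algebras, the special linear algebra sl(n+1) has type A_n; here n = 2, so the Dynkin diagram is a chain of 2 nodes with single edges (A_2). Hence the type is A_2.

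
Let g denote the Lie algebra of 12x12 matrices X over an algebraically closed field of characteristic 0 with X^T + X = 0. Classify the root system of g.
This is so(12) with 12 even, which has dimension 12(12-1)/2 = 66 and rank 12/2 = 6. In the classification of classical Lie algebras, the orthogonal algebra so(2n) in an even number of variables has type D_n; here n = 6, so the Dynkin diagram is a chain of 4 nodes with a fork of two nodes at one end (D_6). Hence the type is D_6.

D6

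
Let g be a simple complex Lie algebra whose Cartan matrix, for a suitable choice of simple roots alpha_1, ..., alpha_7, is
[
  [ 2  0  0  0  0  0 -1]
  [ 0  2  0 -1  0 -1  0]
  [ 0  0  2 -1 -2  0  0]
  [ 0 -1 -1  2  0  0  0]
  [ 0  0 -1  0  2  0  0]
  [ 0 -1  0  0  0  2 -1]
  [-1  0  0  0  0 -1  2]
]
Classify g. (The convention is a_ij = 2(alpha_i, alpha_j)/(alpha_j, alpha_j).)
The matrix has rank 7 with 2's on the diagonal. Reading the off-diagonal entries as Dynkin edges (a single edge where a_ij = a_ji = -1; a double or triple edge where a_ij * a_ji = 2 or 3), the diagram is a chain of 7 nodes with a double edge at one end; the terminal node there is the unique short simple root (B_7). One simple-root ordering that puts it in standard form is (alpha_1, alpha_7, alpha_6, alpha_2, alpha_4, alpha_3, alpha_5). So the algebra is type B_7, i.e. so(15).

B_7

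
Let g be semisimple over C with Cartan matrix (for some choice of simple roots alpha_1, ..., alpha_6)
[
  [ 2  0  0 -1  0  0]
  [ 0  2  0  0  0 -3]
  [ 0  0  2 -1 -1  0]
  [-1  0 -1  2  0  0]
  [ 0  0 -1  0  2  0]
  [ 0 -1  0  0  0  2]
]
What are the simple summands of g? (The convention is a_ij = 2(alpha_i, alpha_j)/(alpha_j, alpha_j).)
The diagram associated to this matrix has two connected components: the simple roots {alpha_1, alpha_3, alpha_4, alpha_5} form a chain of 4 nodes with single edges (A_4), and {alpha_2, alpha_6} form two nodes joined by a triple edge (G_2). A semisimple Lie algebra decomposes uniquely as the direct sum of simple ideals, one per connected component of its Dynkin diagram, so g ≅ A_4 ⊕ G_2 (dimension 24 + 14 = 38).

A_4 + G_2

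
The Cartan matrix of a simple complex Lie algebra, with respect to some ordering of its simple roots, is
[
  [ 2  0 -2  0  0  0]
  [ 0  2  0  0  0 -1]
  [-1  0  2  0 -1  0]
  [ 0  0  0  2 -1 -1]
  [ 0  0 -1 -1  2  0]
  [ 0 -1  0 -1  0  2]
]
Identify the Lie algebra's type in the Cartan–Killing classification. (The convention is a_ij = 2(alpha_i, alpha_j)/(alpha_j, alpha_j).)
The matrix has rank 6 with 2's on the diagonal. Reading the off-diagonal entries as Dynkin edges (a single edge where a_ij = a_ji = -1; a double or triple edge where a_ij * a_ji = 2 or 3), the diagram is a chain of 6 nodes with a double edge at one end; the terminal node there is the unique long simple root (C_6). One simple-root ordering that puts it in standard form is (alpha_2, alpha_6, alpha_4, alpha_5, alpha_3, alpha_1). So the algebra is type C_6, i.e. sp(12).

C_6 (sp(12))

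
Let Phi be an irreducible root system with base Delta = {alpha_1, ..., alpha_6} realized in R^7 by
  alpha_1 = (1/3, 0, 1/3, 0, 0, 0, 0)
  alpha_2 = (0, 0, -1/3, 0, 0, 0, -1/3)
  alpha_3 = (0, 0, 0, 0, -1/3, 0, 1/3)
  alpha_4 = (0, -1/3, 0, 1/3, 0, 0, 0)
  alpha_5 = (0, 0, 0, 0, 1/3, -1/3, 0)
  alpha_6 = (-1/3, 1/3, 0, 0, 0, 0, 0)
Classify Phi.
A_6

Compute the Cartan integers a_ij = 2(alpha_i, alpha_j)/(alpha_j, alpha_j); the resulting 6x6 Cartan matrix is
[[2, -1, 0, 0, 0, -1], [-1, 2, -1, 0, 0, 0], [0, -1, 2, 0, -1, 0], [0, 0, 0, 2, 0, -1], [0, 0, -1, 0, 2, 0], [-1, 0, 0, -1, 0, 2]].
All simple roots have the same length, so the diagram is simply laced. The associated Dynkin diagram is a chain of 6 nodes with single edges (A_6), so the type is A_6 (the algebra sl(7)).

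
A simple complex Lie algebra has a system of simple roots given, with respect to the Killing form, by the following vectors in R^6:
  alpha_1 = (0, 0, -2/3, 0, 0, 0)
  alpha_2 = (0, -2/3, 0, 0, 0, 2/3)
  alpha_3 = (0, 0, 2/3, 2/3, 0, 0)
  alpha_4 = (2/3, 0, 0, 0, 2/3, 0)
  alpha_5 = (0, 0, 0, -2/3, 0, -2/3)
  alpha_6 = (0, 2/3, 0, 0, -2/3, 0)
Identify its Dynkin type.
Compute the Cartan integers a_ij = 2(alpha_i, alpha_j)/(alpha_j, alpha_j); the resulting 6x6 Cartan matrix is
[[2, 0, -1, 0, 0, 0], [0, 2, 0, 0, -1, -1], [-2, 0, 2, 0, -1, 0], [0, 0, 0, 2, 0, -1], [0, -1, -1, 0, 2, 0], [0, -1, 0, -1, 0, 2]].
The roots have two lengths (squared-length ratio 2:1); the short ones are alpha_{1}. The associated Dynkin diagram is a chain of 6 nodes with a double edge at one end; the terminal node there is the unique short simple root (B_6), so the type is B_6 (the algebra so(13)).

B_6 (so(13))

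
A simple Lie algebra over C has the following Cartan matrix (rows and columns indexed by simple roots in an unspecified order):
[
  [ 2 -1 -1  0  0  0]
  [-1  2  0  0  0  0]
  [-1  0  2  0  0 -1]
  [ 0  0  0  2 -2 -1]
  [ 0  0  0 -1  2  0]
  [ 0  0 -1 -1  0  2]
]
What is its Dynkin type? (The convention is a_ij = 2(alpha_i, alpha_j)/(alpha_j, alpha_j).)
The matrix has rank 6 with 2's on the diagonal. Reading the off-diagonal entries as Dynkin edges (a single edge where a_ij = a_ji = -1; a double or triple edge where a_ij * a_ji = 2 or 3), the diagram is a chain of 6 nodes with a double edge at one end; the terminal node there is the unique short simple root (B_6). One simple-root ordering that puts it in standard form is (alpha_2, alpha_1, alpha_3, alpha_6, alpha_4, alpha_5). So the algebra is type B_6, i.e. so(13).

type B_6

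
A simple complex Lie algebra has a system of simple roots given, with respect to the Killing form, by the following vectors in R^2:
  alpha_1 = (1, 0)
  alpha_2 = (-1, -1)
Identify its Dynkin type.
Compute the Cartan integers a_ij = 2(alpha_i, alpha_j)/(alpha_j, alpha_j); the resulting 2x2 Cartan matrix is
[[2, -1], [-2, 2]].
The roots have two lengths (squared-length ratio 2:1); the short ones are alpha_{1}. The associated Dynkin diagram is a chain of 2 nodes with a double edge at one end; the terminal node there is the unique short simple root (B_2), so the type is B_2 (the algebra so(5)).

B2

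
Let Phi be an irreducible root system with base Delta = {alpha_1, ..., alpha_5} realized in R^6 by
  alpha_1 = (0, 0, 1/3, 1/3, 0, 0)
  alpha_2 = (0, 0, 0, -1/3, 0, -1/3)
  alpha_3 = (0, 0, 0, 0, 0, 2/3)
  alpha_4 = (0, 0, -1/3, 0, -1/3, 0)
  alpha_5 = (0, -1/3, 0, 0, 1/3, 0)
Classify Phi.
C_5 (sp(10))

Compute the Cartan integers a_ij = 2(alpha_i, alpha_j)/(alpha_j, alpha_j); the resulting 5x5 Cartan matrix is
[[2, -1, 0, -1, 0], [-1, 2, -1, 0, 0], [0, -2, 2, 0, 0], [-1, 0, 0, 2, -1], [0, 0, 0, -1, 2]].
The roots have two lengths (squared-length ratio 2:1); the short ones are alpha_{1,2,4,5}. The associated Dynkin diagram is a chain of 5 nodes with a double edge at one end; the terminal node there is the unique long simple root (C_5), so the type is C_5 (the algebra sp(10)).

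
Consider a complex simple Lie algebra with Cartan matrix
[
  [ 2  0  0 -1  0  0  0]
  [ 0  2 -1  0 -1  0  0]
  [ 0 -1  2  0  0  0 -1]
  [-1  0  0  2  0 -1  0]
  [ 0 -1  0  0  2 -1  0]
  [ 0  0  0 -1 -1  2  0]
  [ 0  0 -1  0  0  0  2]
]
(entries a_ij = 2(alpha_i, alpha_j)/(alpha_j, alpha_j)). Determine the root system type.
A_7

The matrix has rank 7 with 2's on the diagonal. Reading the off-diagonal entries as Dynkin edges (a single edge where a_ij = a_ji = -1; a double or triple edge where a_ij * a_ji = 2 or 3), the diagram is a chain of 7 nodes with single edges (A_7). One simple-root ordering that puts it in standard form is (alpha_7, alpha_3, alpha_2, alpha_5, alpha_6, alpha_4, alpha_1). So the algebra is type A_7, i.e. sl(8).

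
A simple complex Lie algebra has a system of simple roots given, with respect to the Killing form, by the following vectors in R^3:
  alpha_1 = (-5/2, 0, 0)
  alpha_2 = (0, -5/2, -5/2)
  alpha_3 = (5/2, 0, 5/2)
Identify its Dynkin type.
Compute the Cartan integers a_ij = 2(alpha_i, alpha_j)/(alpha_j, alpha_j); the resulting 3x3 Cartan matrix is
[[2, 0, -1], [0, 2, -1], [-2, -1, 2]].
The roots have two lengths (squared-length ratio 2:1); the short ones are alpha_{1}. The associated Dynkin diagram is a chain of 3 nodes with a double edge at one end; the terminal node there is the unique short simple root (B_3), so the type is B_3 (the algebra so(7)).

B_3 (so(7))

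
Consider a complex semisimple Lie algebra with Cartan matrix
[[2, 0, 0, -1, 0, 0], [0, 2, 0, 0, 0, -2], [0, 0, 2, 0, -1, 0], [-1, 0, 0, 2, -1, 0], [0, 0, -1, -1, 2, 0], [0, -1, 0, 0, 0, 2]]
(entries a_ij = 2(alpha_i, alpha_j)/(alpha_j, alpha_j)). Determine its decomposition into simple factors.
A4 ⊕ B2

The diagram associated to this matrix has two connected components: the simple roots {alpha_1, alpha_3, alpha_4, alpha_5} form a chain of 4 nodes with single edges (A_4), and {alpha_2, alpha_6} form a chain of 2 nodes with a double edge at one end; the terminal node there is the unique short simple root (B_2). A semisimple Lie algebra decomposes uniquely as the direct sum of simple ideals, one per connected component of its Dynkin diagram, so g ≅ A_4 ⊕ B_2 (dimension 24 + 10 = 34).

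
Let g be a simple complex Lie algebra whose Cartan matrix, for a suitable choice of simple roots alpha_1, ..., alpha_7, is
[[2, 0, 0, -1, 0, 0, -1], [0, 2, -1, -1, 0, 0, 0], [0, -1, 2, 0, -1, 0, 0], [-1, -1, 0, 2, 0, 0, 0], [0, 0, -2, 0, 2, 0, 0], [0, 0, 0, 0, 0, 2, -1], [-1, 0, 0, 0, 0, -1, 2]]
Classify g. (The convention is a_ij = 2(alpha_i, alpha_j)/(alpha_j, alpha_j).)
The matrix has rank 7 with 2's on the diagonal. Reading the off-diagonal entries as Dynkin edges (a single edge where a_ij = a_ji = -1; a double or triple edge where a_ij * a_ji = 2 or 3), the diagram is a chain of 7 nodes with a double edge at one end; the terminal node there is the unique long simple root (C_7). One simple-root ordering that puts it in standard form is (alpha_6, alpha_7, alpha_1, alpha_4, alpha_2, alpha_3, alpha_5). So the algebra is type C_7, i.e. sp(14).

C7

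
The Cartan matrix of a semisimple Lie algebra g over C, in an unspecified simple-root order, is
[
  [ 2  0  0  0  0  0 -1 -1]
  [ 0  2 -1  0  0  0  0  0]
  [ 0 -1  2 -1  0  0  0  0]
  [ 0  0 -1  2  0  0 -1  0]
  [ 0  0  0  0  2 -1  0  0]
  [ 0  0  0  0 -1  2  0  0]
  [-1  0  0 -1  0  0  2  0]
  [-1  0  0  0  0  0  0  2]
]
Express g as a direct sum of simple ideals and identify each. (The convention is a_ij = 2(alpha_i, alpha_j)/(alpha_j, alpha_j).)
The diagram associated to this matrix has two connected components: the simple roots {alpha_5, alpha_6} form a chain of 2 nodes with single edges (A_2), and {alpha_1, alpha_2, alpha_3, alpha_4, alpha_7, alpha_8} form a chain of 6 nodes with single edges (A_6). A semisimple Lie algebra decomposes uniquely as the direct sum of simple ideals, one per connected component of its Dynkin diagram, so g ≅ A_2 ⊕ A_6 (dimension 8 + 48 = 56).

A_2 + A_6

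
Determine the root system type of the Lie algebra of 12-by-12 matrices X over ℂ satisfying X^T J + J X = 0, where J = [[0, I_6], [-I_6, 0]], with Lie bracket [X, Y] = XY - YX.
This is sp(12), which has dimension 12(12+1)/2 = 78 and rank 12/2 = 6. In the classification of classical Lie algebras, the symplectic algebra sp(2n) has type C_n; here n = 6, so the Dynkin diagram is a chain of 6 nodes with a double edge at one end; the terminal node there is the unique long simple root (C_6). Hence the type is C_6.

C_6 (sp(12))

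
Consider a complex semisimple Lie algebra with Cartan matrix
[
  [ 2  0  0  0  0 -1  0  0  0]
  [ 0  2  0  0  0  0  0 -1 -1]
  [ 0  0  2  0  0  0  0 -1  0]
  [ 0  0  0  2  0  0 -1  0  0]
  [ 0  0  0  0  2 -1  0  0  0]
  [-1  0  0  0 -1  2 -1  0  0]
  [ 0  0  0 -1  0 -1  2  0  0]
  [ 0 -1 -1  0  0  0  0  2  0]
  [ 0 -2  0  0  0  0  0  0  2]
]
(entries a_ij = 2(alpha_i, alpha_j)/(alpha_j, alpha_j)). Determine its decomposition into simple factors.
The diagram associated to this matrix has two connected components: the simple roots {alpha_2, alpha_3, alpha_8, alpha_9} form a chain of 4 nodes with a double edge at one end; the terminal node there is the unique long simple root (C_4), and {alpha_1, alpha_4, alpha_5, alpha_6, alpha_7} form a chain of 3 nodes with a fork of two nodes at one end (D_5). A semisimple Lie algebra decomposes uniquely as the direct sum of simple ideals, one per connected component of its Dynkin diagram, so g ≅ C_4 ⊕ D_5 (dimension 36 + 45 = 81).

C4 ⊕ D5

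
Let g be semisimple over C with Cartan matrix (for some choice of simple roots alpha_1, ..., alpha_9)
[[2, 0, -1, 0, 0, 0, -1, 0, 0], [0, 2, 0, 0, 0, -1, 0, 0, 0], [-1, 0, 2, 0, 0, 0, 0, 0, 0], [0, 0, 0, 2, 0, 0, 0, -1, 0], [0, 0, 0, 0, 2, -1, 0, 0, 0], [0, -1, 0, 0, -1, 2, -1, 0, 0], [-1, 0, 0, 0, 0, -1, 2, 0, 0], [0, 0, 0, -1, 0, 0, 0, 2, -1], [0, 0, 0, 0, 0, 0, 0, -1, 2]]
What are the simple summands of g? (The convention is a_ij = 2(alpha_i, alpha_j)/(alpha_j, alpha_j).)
type A_3 + type D_6

The diagram associated to this matrix has two connected components: the simple roots {alpha_4, alpha_8, alpha_9} form a chain of 3 nodes with single edges (A_3), and {alpha_1, alpha_2, alpha_3, alpha_5, alpha_6, alpha_7} form a chain of 4 nodes with a fork of two nodes at one end (D_6). A semisimple Lie algebra decomposes uniquely as the direct sum of simple ideals, one per connected component of its Dynkin diagram, so g ≅ A_3 ⊕ D_6 (dimension 15 + 66 = 81).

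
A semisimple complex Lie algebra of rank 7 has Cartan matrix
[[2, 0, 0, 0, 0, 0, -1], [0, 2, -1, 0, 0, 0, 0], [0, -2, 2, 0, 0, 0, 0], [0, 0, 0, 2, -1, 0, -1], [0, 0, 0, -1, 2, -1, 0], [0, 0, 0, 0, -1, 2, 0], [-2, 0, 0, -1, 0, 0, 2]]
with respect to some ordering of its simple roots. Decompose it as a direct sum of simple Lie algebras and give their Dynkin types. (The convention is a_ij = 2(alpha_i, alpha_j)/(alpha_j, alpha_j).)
The diagram associated to this matrix has two connected components: the simple roots {alpha_2, alpha_3} form a chain of 2 nodes with a double edge at one end; the terminal node there is the unique short simple root (B_2), and {alpha_1, alpha_4, alpha_5, alpha_6, alpha_7} form a chain of 5 nodes with a double edge at one end; the terminal node there is the unique short simple root (B_5). A semisimple Lie algebra decomposes uniquely as the direct sum of simple ideals, one per connected component of its Dynkin diagram, so g ≅ B_2 ⊕ B_5 (dimension 10 + 55 = 65).

B_2 (so(5)) + B_5 (so(11))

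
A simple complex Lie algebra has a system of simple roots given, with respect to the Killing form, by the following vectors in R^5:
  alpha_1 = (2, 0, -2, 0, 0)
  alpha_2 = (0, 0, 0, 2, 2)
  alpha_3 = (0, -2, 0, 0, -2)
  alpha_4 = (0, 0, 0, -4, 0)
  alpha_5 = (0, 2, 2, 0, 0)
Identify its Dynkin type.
Compute the Cartan integers a_ij = 2(alpha_i, alpha_j)/(alpha_j, alpha_j); the resulting 5x5 Cartan matrix is
[[2, 0, 0, 0, -1], [0, 2, -1, -1, 0], [0, -1, 2, 0, -1], [0, -2, 0, 2, 0], [-1, 0, -1, 0, 2]].
The roots have two lengths (squared-length ratio 2:1); the short ones are alpha_{1,2,3,5}. The associated Dynkin diagram is a chain of 5 nodes with a double edge at one end; the terminal node there is the unique long simple root (C_5), so the type is C_5 (the algebra sp(10)).

C_5 (sp(10))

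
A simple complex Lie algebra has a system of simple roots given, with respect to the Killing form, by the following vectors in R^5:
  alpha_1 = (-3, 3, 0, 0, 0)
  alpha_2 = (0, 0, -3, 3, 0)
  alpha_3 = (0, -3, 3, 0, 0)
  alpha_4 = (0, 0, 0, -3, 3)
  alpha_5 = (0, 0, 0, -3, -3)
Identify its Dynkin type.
Compute the Cartan integers a_ij = 2(alpha_i, alpha_j)/(alpha_j, alpha_j); the resulting 5x5 Cartan matrix is
[[2, 0, -1, 0, 0], [0, 2, -1, -1, -1], [-1, -1, 2, 0, 0], [0, -1, 0, 2, 0], [0, -1, 0, 0, 2]].
All simple roots have the same length, so the diagram is simply laced. The associated Dynkin diagram is a chain of 3 nodes with a fork of two nodes at one end (D_5), so the type is D_5 (the algebra so(10)).

D5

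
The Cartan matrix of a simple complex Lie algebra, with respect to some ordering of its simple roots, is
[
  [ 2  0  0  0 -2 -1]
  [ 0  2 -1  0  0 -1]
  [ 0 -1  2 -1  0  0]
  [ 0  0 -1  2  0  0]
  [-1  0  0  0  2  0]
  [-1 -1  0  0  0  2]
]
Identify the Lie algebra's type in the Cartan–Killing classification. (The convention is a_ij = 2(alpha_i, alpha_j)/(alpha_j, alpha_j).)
The matrix has rank 6 with 2's on the diagonal. Reading the off-diagonal entries as Dynkin edges (a single edge where a_ij = a_ji = -1; a double or triple edge where a_ij * a_ji = 2 or 3), the diagram is a chain of 6 nodes with a double edge at one end; the terminal node there is the unique short simple root (B_6). One simple-root ordering that puts it in standard form is (alpha_4, alpha_3, alpha_2, alpha_6, alpha_1, alpha_5). So the algebra is type B_6, i.e. so(13).

B_6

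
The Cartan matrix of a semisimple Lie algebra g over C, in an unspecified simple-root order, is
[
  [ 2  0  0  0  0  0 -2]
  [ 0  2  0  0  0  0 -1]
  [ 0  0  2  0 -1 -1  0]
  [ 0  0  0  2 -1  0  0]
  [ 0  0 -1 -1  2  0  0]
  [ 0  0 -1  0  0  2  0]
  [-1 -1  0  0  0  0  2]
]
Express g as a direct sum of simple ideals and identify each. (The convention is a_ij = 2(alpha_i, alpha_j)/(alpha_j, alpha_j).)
The diagram associated to this matrix has two connected components: the simple roots {alpha_3, alpha_4, alpha_5, alpha_6} form a chain of 4 nodes with single edges (A_4), and {alpha_1, alpha_2, alpha_7} form a chain of 3 nodes with a double edge at one end; the terminal node there is the unique long simple root (C_3). A semisimple Lie algebra decomposes uniquely as the direct sum of simple ideals, one per connected component of its Dynkin diagram, so g ≅ A_4 ⊕ C_3 (dimension 24 + 21 = 45).

A4 + C3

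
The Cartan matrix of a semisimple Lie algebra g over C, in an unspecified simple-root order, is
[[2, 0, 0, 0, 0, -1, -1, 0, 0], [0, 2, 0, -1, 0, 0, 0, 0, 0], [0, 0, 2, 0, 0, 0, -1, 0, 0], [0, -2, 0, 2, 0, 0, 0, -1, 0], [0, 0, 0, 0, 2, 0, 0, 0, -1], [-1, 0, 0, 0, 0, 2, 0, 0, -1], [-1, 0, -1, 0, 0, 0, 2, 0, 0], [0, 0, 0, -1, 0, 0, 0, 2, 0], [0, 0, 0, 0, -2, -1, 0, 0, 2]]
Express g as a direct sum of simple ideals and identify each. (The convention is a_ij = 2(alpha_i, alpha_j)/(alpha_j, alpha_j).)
B3 ⊕ B6

The diagram associated to this matrix has two connected components: the simple roots {alpha_2, alpha_4, alpha_8} form a chain of 3 nodes with a double edge at one end; the terminal node there is the unique short simple root (B_3), and {alpha_1, alpha_3, alpha_5, alpha_6, alpha_7, alpha_9} form a chain of 6 nodes with a double edge at one end; the terminal node there is the unique short simple root (B_6). A semisimple Lie algebra decomposes uniquely as the direct sum of simple ideals, one per connected component of its Dynkin diagram, so g ≅ B_3 ⊕ B_6 (dimension 21 + 78 = 99).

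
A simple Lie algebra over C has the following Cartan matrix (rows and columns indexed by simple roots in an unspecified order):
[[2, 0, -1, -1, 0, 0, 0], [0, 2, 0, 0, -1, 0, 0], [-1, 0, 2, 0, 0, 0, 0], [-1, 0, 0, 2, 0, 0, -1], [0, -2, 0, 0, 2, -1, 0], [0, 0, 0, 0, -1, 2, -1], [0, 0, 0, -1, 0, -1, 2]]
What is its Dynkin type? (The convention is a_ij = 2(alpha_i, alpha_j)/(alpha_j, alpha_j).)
The matrix has rank 7 with 2's on the diagonal. Reading the off-diagonal entries as Dynkin edges (a single edge where a_ij = a_ji = -1; a double or triple edge where a_ij * a_ji = 2 or 3), the diagram is a chain of 7 nodes with a double edge at one end; the terminal node there is the unique short simple root (B_7). One simple-root ordering that puts it in standard form is (alpha_3, alpha_1, alpha_4, alpha_7, alpha_6, alpha_5, alpha_2). So the algebra is type B_7, i.e. so(15).

type B_7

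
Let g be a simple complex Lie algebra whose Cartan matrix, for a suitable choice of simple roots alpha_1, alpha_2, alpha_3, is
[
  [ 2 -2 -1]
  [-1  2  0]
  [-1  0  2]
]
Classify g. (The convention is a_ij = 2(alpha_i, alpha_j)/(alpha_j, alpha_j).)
The matrix has rank 3 with 2's on the diagonal. Reading the off-diagonal entries as Dynkin edges (a single edge where a_ij = a_ji = -1; a double or triple edge where a_ij * a_ji = 2 or 3), the diagram is a chain of 3 nodes with a double edge at one end; the terminal node there is the unique short simple root (B_3). One simple-root ordering that puts it in standard form is (alpha_3, alpha_1, alpha_2). So the algebra is type B_3, i.e. so(7).

B3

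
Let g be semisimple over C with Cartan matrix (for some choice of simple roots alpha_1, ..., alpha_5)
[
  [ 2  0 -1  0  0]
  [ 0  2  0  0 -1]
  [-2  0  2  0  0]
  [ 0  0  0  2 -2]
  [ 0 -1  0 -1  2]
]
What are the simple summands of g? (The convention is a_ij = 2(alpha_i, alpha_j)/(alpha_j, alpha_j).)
The diagram associated to this matrix has two connected components: the simple roots {alpha_1, alpha_3} form a chain of 2 nodes with a double edge at one end; the terminal node there is the unique short simple root (B_2), and {alpha_2, alpha_4, alpha_5} form a chain of 3 nodes with a double edge at one end; the terminal node there is the unique long simple root (C_3). A semisimple Lie algebra decomposes uniquely as the direct sum of simple ideals, one per connected component of its Dynkin diagram, so g ≅ B_2 ⊕ C_3 (dimension 10 + 21 = 31).

B2 ⊕ C3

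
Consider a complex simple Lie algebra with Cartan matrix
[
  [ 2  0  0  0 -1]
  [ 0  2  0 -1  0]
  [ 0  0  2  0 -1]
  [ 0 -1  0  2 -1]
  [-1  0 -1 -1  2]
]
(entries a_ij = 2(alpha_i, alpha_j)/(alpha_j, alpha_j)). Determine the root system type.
type D_5

The matrix has rank 5 with 2's on the diagonal. Reading the off-diagonal entries as Dynkin edges (a single edge where a_ij = a_ji = -1; a double or triple edge where a_ij * a_ji = 2 or 3), the diagram is a chain of 3 nodes with a fork of two nodes at one end (D_5). One simple-root ordering that puts it in standard form is (alpha_2, alpha_4, alpha_5, alpha_3, alpha_1). So the algebra is type D_5, i.e. so(10).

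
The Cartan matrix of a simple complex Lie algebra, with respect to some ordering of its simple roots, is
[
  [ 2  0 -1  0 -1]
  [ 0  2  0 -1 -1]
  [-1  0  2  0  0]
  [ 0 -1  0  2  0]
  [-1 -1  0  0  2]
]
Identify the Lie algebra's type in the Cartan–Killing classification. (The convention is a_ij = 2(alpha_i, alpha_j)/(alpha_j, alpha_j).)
A_5 (sl(6))

The matrix has rank 5 with 2's on the diagonal. Reading the off-diagonal entries as Dynkin edges (a single edge where a_ij = a_ji = -1; a double or triple edge where a_ij * a_ji = 2 or 3), the diagram is a chain of 5 nodes with single edges (A_5). One simple-root ordering that puts it in standard form is (alpha_4, alpha_2, alpha_5, alpha_1, alpha_3). So the algebra is type A_5, i.e. sl(6).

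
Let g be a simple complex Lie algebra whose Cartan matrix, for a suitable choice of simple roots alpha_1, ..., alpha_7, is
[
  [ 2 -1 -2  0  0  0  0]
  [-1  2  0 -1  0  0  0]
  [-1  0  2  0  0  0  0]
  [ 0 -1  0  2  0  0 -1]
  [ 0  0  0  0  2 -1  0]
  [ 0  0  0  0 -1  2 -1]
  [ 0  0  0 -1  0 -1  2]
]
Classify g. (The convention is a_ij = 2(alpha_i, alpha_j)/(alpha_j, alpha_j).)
The matrix has rank 7 with 2's on the diagonal. Reading the off-diagonal entries as Dynkin edges (a single edge where a_ij = a_ji = -1; a double or triple edge where a_ij * a_ji = 2 or 3), the diagram is a chain of 7 nodes with a double edge at one end; the terminal node there is the unique short simple root (B_7). One simple-root ordering that puts it in standard form is (alpha_5, alpha_6, alpha_7, alpha_4, alpha_2, alpha_1, alpha_3). So the algebra is type B_7, i.e. so(15).

B_7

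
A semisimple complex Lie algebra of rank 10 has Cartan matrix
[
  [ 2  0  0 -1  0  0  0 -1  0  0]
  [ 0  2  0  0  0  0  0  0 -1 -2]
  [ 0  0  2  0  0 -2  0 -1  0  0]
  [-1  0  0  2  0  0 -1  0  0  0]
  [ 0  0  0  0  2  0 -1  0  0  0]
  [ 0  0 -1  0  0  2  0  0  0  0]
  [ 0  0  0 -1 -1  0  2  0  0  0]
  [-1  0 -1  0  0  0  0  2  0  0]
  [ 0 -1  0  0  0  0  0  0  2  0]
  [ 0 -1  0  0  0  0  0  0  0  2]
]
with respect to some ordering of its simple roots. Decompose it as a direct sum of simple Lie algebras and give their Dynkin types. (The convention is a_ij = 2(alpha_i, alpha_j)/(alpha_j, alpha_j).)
The diagram associated to this matrix has two connected components: the simple roots {alpha_2, alpha_9, alpha_10} form a chain of 3 nodes with a double edge at one end; the terminal node there is the unique short simple root (B_3), and {alpha_1, alpha_3, alpha_4, alpha_5, alpha_6, alpha_7, alpha_8} form a chain of 7 nodes with a double edge at one end; the terminal node there is the unique short simple root (B_7). A semisimple Lie algebra decomposes uniquely as the direct sum of simple ideals, one per connected component of its Dynkin diagram, so g ≅ B_3 ⊕ B_7 (dimension 21 + 105 = 126).

B_3 + B_7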